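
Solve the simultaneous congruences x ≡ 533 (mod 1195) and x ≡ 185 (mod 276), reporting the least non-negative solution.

Write x = 533 + 1195·k. Then 1195·k ≡ 185 − 533 ≡ 204 (mod 276).
Need 1195⁻¹ mod 276. Extended Euclid on (276, 91):
276 = 3*91 + 3
91 = 30*3 + 1
3 = 3*1 + 0
Back-substitute:
1 = 91 − 30·3
1 = −30·276 + 91·91
1195⁻¹ ≡ 91 (mod 276), so k ≡ 91·204 ≡ 72 (mod 276).
x = 533 + 1195·72 = 86573.

86573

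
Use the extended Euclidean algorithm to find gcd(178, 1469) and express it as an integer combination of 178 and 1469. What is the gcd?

1

Euclidean algorithm:
1469 = 8×178 + 45
178 = 3×45 + 43
45 = 1×43 + 2
43 = 21×2 + 1
2 = 2×1 + 0
gcd(178, 1469) = 1.
Express as a combination:
1 = 43 − 21·2
1 = −21·45 + 22·43
1 = 22·178 − 87·45
1 = −87·1469 + 718·178
So 1 = (-87)·1469 + (718)·178.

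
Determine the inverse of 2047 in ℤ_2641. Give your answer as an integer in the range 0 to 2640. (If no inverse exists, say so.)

gcd(2641, 2047) by repeated division:
2641 = 1·2047 + 594
2047 = 3·594 + 265
594 = 2·265 + 64
265 = 4·64 + 9
64 = 7·9 + 1
9 = 9·1 + 0
The gcd is 1. Working backward:
1 = 64 − 7·9
1 = −7·265 + 29·64
1 = 29·594 − 65·265
1 = −65·2047 + 224·594
1 = 224·2641 − 289·2047
Hence 2047⁻¹ ≡ -289 ≡ 2352 (mod 2641).

2352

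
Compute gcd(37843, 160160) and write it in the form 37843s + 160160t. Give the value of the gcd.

Repeated division:
160160 = 4·37843 + 8788
37843 = 4·8788 + 2691
8788 = 3·2691 + 715
2691 = 3·715 + 546
715 = 1·546 + 169
546 = 3·169 + 39
169 = 4·39 + 13
39 = 3·13 + 0
gcd(37843, 160160) = 13.
Working backward:
13 = 169 − 4·39
13 = −4·546 + 13·169
13 = 13·715 − 17·546
13 = −17·2691 + 64·715
13 = 64·8788 − 209·2691
13 = −209·37843 + 900·8788
13 = 900·160160 − 3809·37843
So 13 = (900)·160160 + (-3809)·37843.

13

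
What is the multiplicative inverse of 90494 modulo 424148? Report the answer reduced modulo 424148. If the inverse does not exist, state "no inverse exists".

Compute gcd(90494, 424148):
424148 = 4·90494 + 62172
90494 = 1·62172 + 28322
62172 = 2·28322 + 5528
28322 = 5·5528 + 682
5528 = 8·682 + 72
682 = 9·72 + 34
72 = 2·34 + 4
34 = 8·4 + 2
4 = 2·2 + 0
Since gcd = 2 > 1, 90494 is not a unit mod 424148.

no inverse exists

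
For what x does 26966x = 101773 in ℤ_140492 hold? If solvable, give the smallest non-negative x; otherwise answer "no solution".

no solution

gcd(26966, 140492):
140492 = 5*26966 + 5662
26966 = 4*5662 + 4318
5662 = 1*4318 + 1344
4318 = 3*1344 + 286
1344 = 4*286 + 200
286 = 1*200 + 86
200 = 2*86 + 28
86 = 3*28 + 2
28 = 14*2 + 0
gcd = 2, but 2 ∤ 101773, so the congruence has no solution.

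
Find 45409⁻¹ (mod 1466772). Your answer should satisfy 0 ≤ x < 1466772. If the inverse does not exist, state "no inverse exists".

1311241

Run Euclid on (1466772, 45409):
1466772 = 32·45409 + 13684
45409 = 3·13684 + 4357
13684 = 3·4357 + 613
4357 = 7·613 + 66
613 = 9·66 + 19
66 = 3·19 + 9
19 = 2·9 + 1
9 = 9·1 + 0
gcd = 1, so the inverse exists. Back-substitute:
1 = 19 − 2·9
1 = −2·66 + 7·19
1 = 7·613 − 65·66
1 = −65·4357 + 462·613
1 = 462·13684 − 1451·4357
1 = −1451·45409 + 4815·13684
1 = 4815·1466772 − 155531·45409
Thus 45409·(-155531) ≡ 1 (mod 1466772); reducing, -155531 mod 1466772 = 1311241.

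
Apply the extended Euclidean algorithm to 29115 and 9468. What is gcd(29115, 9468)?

9

Repeated division:
29115 = 3*9468 + 711
9468 = 13*711 + 225
711 = 3*225 + 36
225 = 6*36 + 9
36 = 4*9 + 0
gcd(29115, 9468) = 9.
Working backward:
9 = 225 − 6·36
9 = −6·711 + 19·225
9 = 19·9468 − 253·711
9 = −253·29115 + 778·9468
So 9 = (-253)·29115 + (778)·9468.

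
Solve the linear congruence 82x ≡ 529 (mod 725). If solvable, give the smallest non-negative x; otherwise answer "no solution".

422

First find gcd(82, 725):
725 = 8*82 + 69
82 = 1*69 + 13
69 = 5*13 + 4
13 = 3*4 + 1
4 = 4*1 + 0
gcd = 1, so a unique solution mod 725 exists.
Back-substitute for the Bézout coefficients:
1 = 13 − 3·4
1 = −3·69 + 16·13
1 = 16·82 − 19·69
1 = −19·725 + 168·82
So 82·(168) ≡ 1 (mod 725), giving 82⁻¹ ≡ 168.
x ≡ 82⁻¹·529 ≡ 168·529 ≡ 422 (mod 725).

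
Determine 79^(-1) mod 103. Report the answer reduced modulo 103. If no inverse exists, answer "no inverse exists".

Apply the Euclidean algorithm to 103 and 79:
103 = 1·79 + 24
79 = 3·24 + 7
24 = 3·7 + 3
7 = 2·3 + 1
3 = 3·1 + 0
gcd = 1, so the inverse exists. Back-substitute:
1 = 7 − 2·3
1 = −2·24 + 7·7
1 = 7·79 − 23·24
1 = −23·103 + 30·79
So 79·30 ≡ 1 (mod 103).

30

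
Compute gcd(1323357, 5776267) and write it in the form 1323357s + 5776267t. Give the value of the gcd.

Repeated division:
5776267 = 4·1323357 + 482839
1323357 = 2·482839 + 357679
482839 = 1·357679 + 125160
357679 = 2·125160 + 107359
125160 = 1·107359 + 17801
107359 = 6·17801 + 553
17801 = 32·553 + 105
553 = 5·105 + 28
105 = 3·28 + 21
28 = 1·21 + 7
21 = 3·7 + 0
gcd(1323357, 5776267) = 7.
Express as a combination:
7 = 28 − 21
7 = −105 + 4·28
7 = 4·553 − 21·105
7 = −21·17801 + 676·553
7 = 676·107359 − 4077·17801
7 = −4077·125160 + 4753·107359
7 = 4753·357679 − 13583·125160
7 = −13583·482839 + 18336·357679
7 = 18336·1323357 − 50255·482839
7 = −50255·5776267 + 219356·1323357
So 7 = (-50255)·5776267 + (219356)·1323357.

7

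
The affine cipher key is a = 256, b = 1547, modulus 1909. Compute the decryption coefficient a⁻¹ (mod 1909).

Run Euclid on (1909, 256):
1909 = 7·256 + 117
256 = 2·117 + 22
117 = 5·22 + 7
22 = 3·7 + 1
7 = 7·1 + 0
gcd = 1, so the inverse exists. Back-substitute:
1 = 22 − 3·7
1 = −3·117 + 16·22
1 = 16·256 − 35·117
1 = −35·1909 + 261·256
So 256·261 ≡ 1 (mod 1909).

261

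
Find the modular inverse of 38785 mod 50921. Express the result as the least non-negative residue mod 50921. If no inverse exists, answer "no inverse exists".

23736

gcd(50921, 38785) by repeated division:
50921 = 1*38785 + 12136
38785 = 3*12136 + 2377
12136 = 5*2377 + 251
2377 = 9*251 + 118
251 = 2*118 + 15
118 = 7*15 + 13
15 = 1*13 + 2
13 = 6*2 + 1
2 = 2*1 + 0
The gcd is 1. Working backward:
1 = 13 − 6·2
1 = −6·15 + 7·13
1 = 7·118 − 55·15
1 = −55·251 + 117·118
1 = 117·2377 − 1108·251
1 = −1108·12136 + 5657·2377
1 = 5657·38785 − 18079·12136
1 = −18079·50921 + 23736·38785
So 38785·23736 ≡ 1 (mod 50921).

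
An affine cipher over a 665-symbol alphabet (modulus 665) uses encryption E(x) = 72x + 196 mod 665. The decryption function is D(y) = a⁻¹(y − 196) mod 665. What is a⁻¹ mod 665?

Extended Euclidean algorithm:
665 = 9·72 + 17
72 = 4·17 + 4
17 = 4·4 + 1
4 = 4·1 + 0
Since gcd(72, 665) = 1, back-substitute to write 1 as a combination:
1 = 17 − 4·4
1 = −4·72 + 17·17
1 = 17·665 − 157·72
Hence 72⁻¹ ≡ -157 ≡ 508 (mod 665).

508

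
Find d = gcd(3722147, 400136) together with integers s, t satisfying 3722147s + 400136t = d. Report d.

Apply Euclid's algorithm to 3722147 and 400136:
3722147 = 9*400136 + 120923
400136 = 3*120923 + 37367
120923 = 3*37367 + 8822
37367 = 4*8822 + 2079
8822 = 4*2079 + 506
2079 = 4*506 + 55
506 = 9*55 + 11
55 = 5*11 + 0
gcd(3722147, 400136) = 11.
Working backward:
11 = 506 − 9·55
11 = −9·2079 + 37·506
11 = 37·8822 − 157·2079
11 = −157·37367 + 665·8822
11 = 665·120923 − 2152·37367
11 = −2152·400136 + 7121·120923
11 = 7121·3722147 − 66241·400136
So 11 = (7121)·3722147 + (-66241)·400136.

11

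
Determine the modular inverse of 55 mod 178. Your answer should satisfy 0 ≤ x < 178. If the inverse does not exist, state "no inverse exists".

gcd(178, 55) by repeated division:
178 = 3·55 + 13
55 = 4·13 + 3
13 = 4·3 + 1
3 = 3·1 + 0
Since gcd(55, 178) = 1, back-substitute to write 1 as a combination:
1 = 13 − 4·3
1 = −4·55 + 17·13
1 = 17·178 − 55·55
Thus 55·(-55) ≡ 1 (mod 178); reducing, -55 mod 178 = 123.

123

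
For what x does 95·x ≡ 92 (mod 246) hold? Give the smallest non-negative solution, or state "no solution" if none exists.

First find gcd(95, 246):
246 = 2×95 + 56
95 = 1×56 + 39
56 = 1×39 + 17
39 = 2×17 + 5
17 = 3×5 + 2
5 = 2×2 + 1
2 = 2×1 + 0
gcd = 1, so a unique solution mod 246 exists.
Back-substitute for the Bézout coefficients:
1 = 5 − 2·2
1 = −2·17 + 7·5
1 = 7·39 − 16·17
1 = −16·56 + 23·39
1 = 23·95 − 39·56
1 = −39·246 + 101·95
So 95·(101) ≡ 1 (mod 246), giving 95⁻¹ ≡ 101.
x ≡ 95⁻¹·92 ≡ 101·92 ≡ 190 (mod 246).

190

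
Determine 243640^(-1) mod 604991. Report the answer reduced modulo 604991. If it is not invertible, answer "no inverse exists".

75311

gcd(604991, 243640) by repeated division:
604991 = 2×243640 + 117711
243640 = 2×117711 + 8218
117711 = 14×8218 + 2659
8218 = 3×2659 + 241
2659 = 11×241 + 8
241 = 30×8 + 1
8 = 8×1 + 0
gcd = 1, so the inverse exists. Back-substitute:
1 = 241 − 30·8
1 = −30·2659 + 331·241
1 = 331·8218 − 1023·2659
1 = −1023·117711 + 14653·8218
1 = 14653·243640 − 30329·117711
1 = −30329·604991 + 75311·243640
So 243640·75311 ≡ 1 (mod 604991).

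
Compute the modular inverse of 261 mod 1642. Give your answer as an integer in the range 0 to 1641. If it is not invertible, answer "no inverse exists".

1145

Extended Euclidean algorithm:
1642 = 6·261 + 76
261 = 3·76 + 33
76 = 2·33 + 10
33 = 3·10 + 3
10 = 3·3 + 1
3 = 3·1 + 0
Since gcd(261, 1642) = 1, back-substitute to write 1 as a combination:
1 = 10 − 3·3
1 = −3·33 + 10·10
1 = 10·76 − 23·33
1 = −23·261 + 79·76
1 = 79·1642 − 497·261
Thus 261·(-497) ≡ 1 (mod 1642); reducing, -497 mod 1642 = 1145.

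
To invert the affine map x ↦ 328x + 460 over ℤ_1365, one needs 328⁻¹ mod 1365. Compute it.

gcd(1365, 328) by repeated division:
1365 = 4×328 + 53
328 = 6×53 + 10
53 = 5×10 + 3
10 = 3×3 + 1
3 = 3×1 + 0
gcd = 1, so the inverse exists. Back-substitute:
1 = 10 − 3·3
1 = −3·53 + 16·10
1 = 16·328 − 99·53
1 = −99·1365 + 412·328
So 328·412 ≡ 1 (mod 1365).

412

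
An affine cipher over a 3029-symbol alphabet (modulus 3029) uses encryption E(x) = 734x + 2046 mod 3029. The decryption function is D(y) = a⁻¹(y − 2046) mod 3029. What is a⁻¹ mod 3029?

Extended Euclidean algorithm:
3029 = 4×734 + 93
734 = 7×93 + 83
93 = 1×83 + 10
83 = 8×10 + 3
10 = 3×3 + 1
3 = 3×1 + 0
Since gcd(734, 3029) = 1, back-substitute to write 1 as a combination:
1 = 10 − 3·3
1 = −3·83 + 25·10
1 = 25·93 − 28·83
1 = −28·734 + 221·93
1 = 221·3029 − 912·734
Hence 734⁻¹ ≡ -912 ≡ 2117 (mod 3029).

2117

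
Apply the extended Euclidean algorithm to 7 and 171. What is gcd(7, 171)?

Apply Euclid's algorithm to 171 and 7:
171 = 24×7 + 3
7 = 2×3 + 1
3 = 3×1 + 0
gcd(7, 171) = 1.
Working backward:
1 = 7 − 2·3
1 = −2·171 + 49·7
So 1 = (-2)·171 + (49)·7.

1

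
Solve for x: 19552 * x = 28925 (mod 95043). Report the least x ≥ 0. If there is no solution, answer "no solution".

First find gcd(19552, 95043):
95043 = 4*19552 + 16835
19552 = 1*16835 + 2717
16835 = 6*2717 + 533
2717 = 5*533 + 52
533 = 10*52 + 13
52 = 4*13 + 0
gcd = 13 and 13 | 28925, so solutions exist. Divide through by 13: 1504x ≡ 2225 (mod 7311).
Now find 1504⁻¹ mod 7311:
7311 = 4·1504 + 1295
1504 = 1·1295 + 209
1295 = 6·209 + 41
209 = 5·41 + 4
41 = 10·4 + 1
4 = 4·1 + 0
Back-substitute:
1 = 41 − 10·4
1 = −10·209 + 51·41
1 = 51·1295 − 316·209
1 = −316·1504 + 367·1295
1 = 367·7311 − 1784·1504
So 1504·(-1784) ≡ 1 (mod 7311), i.e. 1504⁻¹ ≡ 5527.
Then x ≡ 5527·2225 ≡ 473 (mod 7311); the smallest non-negative solution is x = 473.

473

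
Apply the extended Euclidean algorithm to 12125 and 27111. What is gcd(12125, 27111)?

1

Apply Euclid's algorithm to 27111 and 12125:
27111 = 2×12125 + 2861
12125 = 4×2861 + 681
2861 = 4×681 + 137
681 = 4×137 + 133
137 = 1×133 + 4
133 = 33×4 + 1
4 = 4×1 + 0
gcd(12125, 27111) = 1.
Back-substituting:
1 = 133 − 33·4
1 = −33·137 + 34·133
1 = 34·681 − 169·137
1 = −169·2861 + 710·681
1 = 710·12125 − 3009·2861
1 = −3009·27111 + 6728·12125
So 1 = (-3009)·27111 + (6728)·12125.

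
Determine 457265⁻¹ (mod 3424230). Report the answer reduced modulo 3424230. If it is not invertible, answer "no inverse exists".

Euclidean algorithm on 3424230, 457265:
3424230 = 7·457265 + 223375
457265 = 2·223375 + 10515
223375 = 21·10515 + 2560
10515 = 4·2560 + 275
2560 = 9·275 + 85
275 = 3·85 + 20
85 = 4·20 + 5
20 = 4·5 + 0
Since gcd = 5 > 1, 457265 is not a unit mod 3424230.

no inverse exists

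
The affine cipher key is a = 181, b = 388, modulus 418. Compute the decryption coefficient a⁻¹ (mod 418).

gcd(418, 181) by repeated division:
418 = 2·181 + 56
181 = 3·56 + 13
56 = 4·13 + 4
13 = 3·4 + 1
4 = 4·1 + 0
gcd = 1, so the inverse exists. Back-substitute:
1 = 13 − 3·4
1 = −3·56 + 13·13
1 = 13·181 − 42·56
1 = −42·418 + 97·181
So 181·97 ≡ 1 (mod 418).

97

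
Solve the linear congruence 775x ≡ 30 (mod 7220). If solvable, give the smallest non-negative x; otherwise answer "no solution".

First find gcd(775, 7220):
7220 = 9·775 + 245
775 = 3·245 + 40
245 = 6·40 + 5
40 = 8·5 + 0
gcd = 5 and 5 | 30, so solutions exist. Divide through by 5: 155x ≡ 6 (mod 1444).
Now find 155⁻¹ mod 1444:
1444 = 9×155 + 49
155 = 3×49 + 8
49 = 6×8 + 1
8 = 8×1 + 0
Back-substitute:
1 = 49 − 6·8
1 = −6·155 + 19·49
1 = 19·1444 − 177·155
So 155·(-177) ≡ 1 (mod 1444), i.e. 155⁻¹ ≡ 1267.
Then x ≡ 1267·6 ≡ 382 (mod 1444); the smallest non-negative solution is x = 382.

382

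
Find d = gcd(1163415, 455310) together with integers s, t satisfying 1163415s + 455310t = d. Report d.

15

Apply Euclid's algorithm to 1163415 and 455310:
1163415 = 2×455310 + 252795
455310 = 1×252795 + 202515
252795 = 1×202515 + 50280
202515 = 4×50280 + 1395
50280 = 36×1395 + 60
1395 = 23×60 + 15
60 = 4×15 + 0
gcd(1163415, 455310) = 15.
Working backward:
15 = 1395 − 23·60
15 = −23·50280 + 829·1395
15 = 829·202515 − 3339·50280
15 = −3339·252795 + 4168·202515
15 = 4168·455310 − 7507·252795
15 = −7507·1163415 + 19182·455310
So 15 = (-7507)·1163415 + (19182)·455310.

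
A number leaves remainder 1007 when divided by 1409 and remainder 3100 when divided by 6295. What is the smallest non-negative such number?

Write x = 1007 + 1409·k. Then 1409·k ≡ 3100 − 1007 ≡ 2093 (mod 6295).
Need 1409⁻¹ mod 6295. Extended Euclid on (6295, 1409):
6295 = 4×1409 + 659
1409 = 2×659 + 91
659 = 7×91 + 22
91 = 4×22 + 3
22 = 7×3 + 1
3 = 3×1 + 0
Back-substitute:
1 = 22 − 7·3
1 = −7·91 + 29·22
1 = 29·659 − 210·91
1 = −210·1409 + 449·659
1 = 449·6295 − 2006·1409
1409⁻¹ ≡ 4289 (mod 6295), so k ≡ 4289·2093 ≡ 207 (mod 6295).
x = 1007 + 1409·207 = 292670.

292670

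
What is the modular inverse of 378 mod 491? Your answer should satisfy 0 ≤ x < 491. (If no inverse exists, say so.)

Run Euclid on (491, 378):
491 = 1·378 + 113
378 = 3·113 + 39
113 = 2·39 + 35
39 = 1·35 + 4
35 = 8·4 + 3
4 = 1·3 + 1
3 = 3·1 + 0
The gcd is 1. Working backward:
1 = 4 − 3
1 = −35 + 9·4
1 = 9·39 − 10·35
1 = −10·113 + 29·39
1 = 29·378 − 97·113
1 = −97·491 + 126·378
So 378·126 ≡ 1 (mod 491).

126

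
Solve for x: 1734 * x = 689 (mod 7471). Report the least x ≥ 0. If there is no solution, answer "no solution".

3081

First find gcd(1734, 7471):
7471 = 4×1734 + 535
1734 = 3×535 + 129
535 = 4×129 + 19
129 = 6×19 + 15
19 = 1×15 + 4
15 = 3×4 + 3
4 = 1×3 + 1
3 = 3×1 + 0
gcd = 1, so a unique solution mod 7471 exists.
Back-substitute for the Bézout coefficients:
1 = 4 − 3
1 = −15 + 4·4
1 = 4·19 − 5·15
1 = −5·129 + 34·19
1 = 34·535 − 141·129
1 = −141·1734 + 457·535
1 = 457·7471 − 1969·1734
So 1734·(-1969) ≡ 1 (mod 7471), giving 1734⁻¹ ≡ 5502.
x ≡ 1734⁻¹·689 ≡ 5502·689 ≡ 3081 (mod 7471).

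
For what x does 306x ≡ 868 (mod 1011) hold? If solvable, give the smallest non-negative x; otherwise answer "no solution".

no solution

gcd(306, 1011):
1011 = 3*306 + 93
306 = 3*93 + 27
93 = 3*27 + 12
27 = 2*12 + 3
12 = 4*3 + 0
gcd = 3, but 3 ∤ 868, so the congruence has no solution.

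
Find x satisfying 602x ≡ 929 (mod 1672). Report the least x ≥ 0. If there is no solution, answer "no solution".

no solution

gcd(602, 1672):
1672 = 2*602 + 468
602 = 1*468 + 134
468 = 3*134 + 66
134 = 2*66 + 2
66 = 33*2 + 0
gcd = 2, but 2 ∤ 929, so the congruence has no solution.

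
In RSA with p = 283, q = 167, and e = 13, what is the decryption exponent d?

3601

φ(n) = (p−1)(q−1) = 282·166 = 46812.
Need d with 13·d ≡ 1 (mod 46812). Apply the extended Euclidean algorithm:
46812 = 3600·13 + 12
13 = 1·12 + 1
12 = 12·1 + 0
Back-substitute:
1 = 13 − 12
1 = −46812 + 3601·13
So 13·3601 ≡ 1 (mod 46812), hence d = 3601.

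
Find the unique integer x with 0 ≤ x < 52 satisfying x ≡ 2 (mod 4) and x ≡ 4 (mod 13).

30

Write x = 2 + 4·k. Then 4·k ≡ 4 − 2 ≡ 2 (mod 13).
Need 4⁻¹ mod 13. Extended Euclid on (13, 4):
13 = 3·4 + 1
4 = 4·1 + 0
Back-substitute:
1 = 13 − 3·4
4⁻¹ ≡ 10 (mod 13), so k ≡ 10·2 ≡ 7 (mod 13).
x = 2 + 4·7 = 30.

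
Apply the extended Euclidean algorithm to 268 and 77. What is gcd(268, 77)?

1

Apply Euclid's algorithm to 268 and 77:
268 = 3×77 + 37
77 = 2×37 + 3
37 = 12×3 + 1
3 = 3×1 + 0
gcd(268, 77) = 1.
Back-substituting:
1 = 37 − 12·3
1 = −12·77 + 25·37
1 = 25·268 − 87·77
So 1 = (25)·268 + (-87)·77.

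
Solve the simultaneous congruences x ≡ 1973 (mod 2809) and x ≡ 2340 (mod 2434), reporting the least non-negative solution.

Write x = 1973 + 2809·k. Then 2809·k ≡ 2340 − 1973 ≡ 367 (mod 2434).
Need 2809⁻¹ mod 2434. Extended Euclid on (2434, 375):
2434 = 6*375 + 184
375 = 2*184 + 7
184 = 26*7 + 2
7 = 3*2 + 1
2 = 2*1 + 0
Back-substitute:
1 = 7 − 3·2
1 = −3·184 + 79·7
1 = 79·375 − 161·184
1 = −161·2434 + 1045·375
2809⁻¹ ≡ 1045 (mod 2434), so k ≡ 1045·367 ≡ 1377 (mod 2434).
x = 1973 + 2809·1377 = 3869966.

3869966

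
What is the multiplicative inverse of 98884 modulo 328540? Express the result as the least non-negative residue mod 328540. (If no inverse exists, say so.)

Euclidean algorithm on 328540, 98884:
328540 = 3·98884 + 31888
98884 = 3·31888 + 3220
31888 = 9·3220 + 2908
3220 = 1·2908 + 312
2908 = 9·312 + 100
312 = 3·100 + 12
100 = 8·12 + 4
12 = 3·4 + 0
The gcd is 4, not 1, hence no inverse exists.

no inverse exists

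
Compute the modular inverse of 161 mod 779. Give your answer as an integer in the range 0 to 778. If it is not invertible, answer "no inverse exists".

150

Apply the Euclidean algorithm to 779 and 161:
779 = 4·161 + 135
161 = 1·135 + 26
135 = 5·26 + 5
26 = 5·5 + 1
5 = 5·1 + 0
The gcd is 1. Working backward:
1 = 26 − 5·5
1 = −5·135 + 26·26
1 = 26·161 − 31·135
1 = −31·779 + 150·161
So 161·150 ≡ 1 (mod 779).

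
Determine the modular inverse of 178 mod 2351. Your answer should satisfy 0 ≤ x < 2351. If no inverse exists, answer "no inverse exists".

1334

Extended Euclidean algorithm:
2351 = 13·178 + 37
178 = 4·37 + 30
37 = 1·30 + 7
30 = 4·7 + 2
7 = 3·2 + 1
2 = 2·1 + 0
gcd = 1, so the inverse exists. Back-substitute:
1 = 7 − 3·2
1 = −3·30 + 13·7
1 = 13·37 − 16·30
1 = −16·178 + 77·37
1 = 77·2351 − 1017·178
Thus 178·(-1017) ≡ 1 (mod 2351); reducing, -1017 mod 2351 = 1334.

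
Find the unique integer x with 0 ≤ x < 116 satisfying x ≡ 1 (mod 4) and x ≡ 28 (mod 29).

Write x = 1 + 4·k. Then 4·k ≡ 28 − 1 ≡ 27 (mod 29).
Need 4⁻¹ mod 29. Extended Euclid on (29, 4):
29 = 7·4 + 1
4 = 4·1 + 0
Back-substitute:
1 = 29 − 7·4
4⁻¹ ≡ 22 (mod 29), so k ≡ 22·27 ≡ 14 (mod 29).
x = 1 + 4·14 = 57.

57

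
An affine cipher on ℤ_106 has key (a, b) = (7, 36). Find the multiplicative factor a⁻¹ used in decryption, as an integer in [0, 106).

91

gcd(106, 7) by repeated division:
106 = 15·7 + 1
7 = 7·1 + 0
gcd = 1, so the inverse exists. Back-substitute:
1 = 106 − 15·7
Thus 7·(-15) ≡ 1 (mod 106); reducing, -15 mod 106 = 91.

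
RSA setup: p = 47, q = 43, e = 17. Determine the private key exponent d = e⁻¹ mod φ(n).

341

φ(n) = (p−1)(q−1) = 46·42 = 1932.
Need d with 17·d ≡ 1 (mod 1932). Apply the extended Euclidean algorithm:
1932 = 113*17 + 11
17 = 1*11 + 6
11 = 1*6 + 5
6 = 1*5 + 1
5 = 5*1 + 0
Back-substitute:
1 = 6 − 5
1 = −11 + 2·6
1 = 2·17 − 3·11
1 = −3·1932 + 341·17
So 17·341 ≡ 1 (mod 1932), hence d = 341.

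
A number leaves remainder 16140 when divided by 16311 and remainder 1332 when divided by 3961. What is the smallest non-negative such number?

Write x = 16140 + 16311·k. Then 16311·k ≡ 1332 − 16140 ≡ 1036 (mod 3961).
Need 16311⁻¹ mod 3961. Extended Euclid on (3961, 467):
3961 = 8×467 + 225
467 = 2×225 + 17
225 = 13×17 + 4
17 = 4×4 + 1
4 = 4×1 + 0
Back-substitute:
1 = 17 − 4·4
1 = −4·225 + 53·17
1 = 53·467 − 110·225
1 = −110·3961 + 933·467
16311⁻¹ ≡ 933 (mod 3961), so k ≡ 933·1036 ≡ 104 (mod 3961).
x = 16140 + 16311·104 = 1712484.

1712484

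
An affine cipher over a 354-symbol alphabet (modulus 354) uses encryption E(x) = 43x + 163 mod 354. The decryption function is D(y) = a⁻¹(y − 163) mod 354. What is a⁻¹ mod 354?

247

Run Euclid on (354, 43):
354 = 8·43 + 10
43 = 4·10 + 3
10 = 3·3 + 1
3 = 3·1 + 0
The gcd is 1. Working backward:
1 = 10 − 3·3
1 = −3·43 + 13·10
1 = 13·354 − 107·43
So 43·(-107) ≡ 1 (mod 354), and -107 ≡ 247 (mod 354).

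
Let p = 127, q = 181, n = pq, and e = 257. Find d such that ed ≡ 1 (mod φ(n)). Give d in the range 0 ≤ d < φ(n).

φ(n) = (p−1)(q−1) = 126·180 = 22680.
Need d with 257·d ≡ 1 (mod 22680). Apply the extended Euclidean algorithm:
22680 = 88×257 + 64
257 = 4×64 + 1
64 = 64×1 + 0
Back-substitute:
1 = 257 − 4·64
1 = −4·22680 + 353·257
So 257·353 ≡ 1 (mod 22680), hence d = 353.

353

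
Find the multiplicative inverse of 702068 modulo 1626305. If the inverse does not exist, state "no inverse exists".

396092

Run Euclid on (1626305, 702068):
1626305 = 2·702068 + 222169
702068 = 3·222169 + 35561
222169 = 6·35561 + 8803
35561 = 4·8803 + 349
8803 = 25·349 + 78
349 = 4·78 + 37
78 = 2·37 + 4
37 = 9·4 + 1
4 = 4·1 + 0
Since gcd(702068, 1626305) = 1, back-substitute to write 1 as a combination:
1 = 37 − 9·4
1 = −9·78 + 19·37
1 = 19·349 − 85·78
1 = −85·8803 + 2144·349
1 = 2144·35561 − 8661·8803
1 = −8661·222169 + 54110·35561
1 = 54110·702068 − 170991·222169
1 = −170991·1626305 + 396092·702068
So 702068·396092 ≡ 1 (mod 1626305).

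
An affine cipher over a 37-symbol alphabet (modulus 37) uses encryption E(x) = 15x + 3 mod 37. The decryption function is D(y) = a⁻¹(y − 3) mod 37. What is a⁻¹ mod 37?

gcd(37, 15) by repeated division:
37 = 2·15 + 7
15 = 2·7 + 1
7 = 7·1 + 0
gcd = 1, so the inverse exists. Back-substitute:
1 = 15 − 2·7
1 = −2·37 + 5·15
So 15·5 ≡ 1 (mod 37).

5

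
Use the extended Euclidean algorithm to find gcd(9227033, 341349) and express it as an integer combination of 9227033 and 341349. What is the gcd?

1

Repeated division:
9227033 = 27*341349 + 10610
341349 = 32*10610 + 1829
10610 = 5*1829 + 1465
1829 = 1*1465 + 364
1465 = 4*364 + 9
364 = 40*9 + 4
9 = 2*4 + 1
4 = 4*1 + 0
gcd(9227033, 341349) = 1.
Express as a combination:
1 = 9 − 2·4
1 = −2·364 + 81·9
1 = 81·1465 − 326·364
1 = −326·1829 + 407·1465
1 = 407·10610 − 2361·1829
1 = −2361·341349 + 75959·10610
1 = 75959·9227033 − 2053254·341349
So 1 = (75959)·9227033 + (-2053254)·341349.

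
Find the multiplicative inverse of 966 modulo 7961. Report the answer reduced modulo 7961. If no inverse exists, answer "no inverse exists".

1640

Run Euclid on (7961, 966):
7961 = 8*966 + 233
966 = 4*233 + 34
233 = 6*34 + 29
34 = 1*29 + 5
29 = 5*5 + 4
5 = 1*4 + 1
4 = 4*1 + 0
The gcd is 1. Working backward:
1 = 5 − 4
1 = −29 + 6·5
1 = 6·34 − 7·29
1 = −7·233 + 48·34
1 = 48·966 − 199·233
1 = −199·7961 + 1640·966
So 966·1640 ≡ 1 (mod 7961).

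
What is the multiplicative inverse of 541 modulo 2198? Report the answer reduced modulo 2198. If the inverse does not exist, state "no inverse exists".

711

Run Euclid on (2198, 541):
2198 = 4×541 + 34
541 = 15×34 + 31
34 = 1×31 + 3
31 = 10×3 + 1
3 = 3×1 + 0
gcd = 1, so the inverse exists. Back-substitute:
1 = 31 − 10·3
1 = −10·34 + 11·31
1 = 11·541 − 175·34
1 = −175·2198 + 711·541
So 541·711 ≡ 1 (mod 2198).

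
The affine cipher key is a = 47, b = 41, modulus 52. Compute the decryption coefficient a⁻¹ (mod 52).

gcd(52, 47) by repeated division:
52 = 1*47 + 5
47 = 9*5 + 2
5 = 2*2 + 1
2 = 2*1 + 0
Since gcd(47, 52) = 1, back-substitute to write 1 as a combination:
1 = 5 − 2·2
1 = −2·47 + 19·5
1 = 19·52 − 21·47
Hence 47⁻¹ ≡ -21 ≡ 31 (mod 52).

31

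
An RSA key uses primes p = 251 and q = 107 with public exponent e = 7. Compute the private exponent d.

15143

φ(n) = (p−1)(q−1) = 250·106 = 26500.
Need d with 7·d ≡ 1 (mod 26500). Apply the extended Euclidean algorithm:
26500 = 3785×7 + 5
7 = 1×5 + 2
5 = 2×2 + 1
2 = 2×1 + 0
Back-substitute:
1 = 5 − 2·2
1 = −2·7 + 3·5
1 = 3·26500 − 11357·7
So 7·(-11357) ≡ 1 (mod 26500), hence d ≡ -11357 ≡ 15143 (mod 26500).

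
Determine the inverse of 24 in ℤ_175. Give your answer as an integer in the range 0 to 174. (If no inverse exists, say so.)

Run Euclid on (175, 24):
175 = 7*24 + 7
24 = 3*7 + 3
7 = 2*3 + 1
3 = 3*1 + 0
gcd = 1, so the inverse exists. Back-substitute:
1 = 7 − 2·3
1 = −2·24 + 7·7
1 = 7·175 − 51·24
Hence 24⁻¹ ≡ -51 ≡ 124 (mod 175).

124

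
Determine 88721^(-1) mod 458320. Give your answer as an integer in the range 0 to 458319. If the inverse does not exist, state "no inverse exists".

Extended Euclidean algorithm:
458320 = 5·88721 + 14715
88721 = 6·14715 + 431
14715 = 34·431 + 61
431 = 7·61 + 4
61 = 15·4 + 1
4 = 4·1 + 0
Since gcd(88721, 458320) = 1, back-substitute to write 1 as a combination:
1 = 61 − 15·4
1 = −15·431 + 106·61
1 = 106·14715 − 3619·431
1 = −3619·88721 + 21820·14715
1 = 21820·458320 − 112719·88721
Hence 88721⁻¹ ≡ -112719 ≡ 345601 (mod 458320).

345601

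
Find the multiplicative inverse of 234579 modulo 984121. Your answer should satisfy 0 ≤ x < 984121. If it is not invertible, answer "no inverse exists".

873022

gcd(984121, 234579) by repeated division:
984121 = 4·234579 + 45805
234579 = 5·45805 + 5554
45805 = 8·5554 + 1373
5554 = 4·1373 + 62
1373 = 22·62 + 9
62 = 6·9 + 8
9 = 1·8 + 1
8 = 8·1 + 0
Since gcd(234579, 984121) = 1, back-substitute to write 1 as a combination:
1 = 9 − 8
1 = −62 + 7·9
1 = 7·1373 − 155·62
1 = −155·5554 + 627·1373
1 = 627·45805 − 5171·5554
1 = −5171·234579 + 26482·45805
1 = 26482·984121 − 111099·234579
Thus 234579·(-111099) ≡ 1 (mod 984121); reducing, -111099 mod 984121 = 873022.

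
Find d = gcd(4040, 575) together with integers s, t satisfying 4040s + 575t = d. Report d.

Repeated division:
4040 = 7×575 + 15
575 = 38×15 + 5
15 = 3×5 + 0
gcd(4040, 575) = 5.
Back-substituting:
5 = 575 − 38·15
5 = −38·4040 + 267·575
So 5 = (-38)·4040 + (267)·575.

5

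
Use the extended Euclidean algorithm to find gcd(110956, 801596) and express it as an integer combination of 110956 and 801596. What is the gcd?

Repeated division:
801596 = 7×110956 + 24904
110956 = 4×24904 + 11340
24904 = 2×11340 + 2224
11340 = 5×2224 + 220
2224 = 10×220 + 24
220 = 9×24 + 4
24 = 6×4 + 0
gcd(110956, 801596) = 4.
Working backward:
4 = 220 − 9·24
4 = −9·2224 + 91·220
4 = 91·11340 − 464·2224
4 = −464·24904 + 1019·11340
4 = 1019·110956 − 4540·24904
4 = −4540·801596 + 32799·110956
So 4 = (-4540)·801596 + (32799)·110956.

4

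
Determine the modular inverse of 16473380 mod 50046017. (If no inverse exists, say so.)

no inverse exists

Compute gcd(16473380, 50046017):
50046017 = 3×16473380 + 625877
16473380 = 26×625877 + 200578
625877 = 3×200578 + 24143
200578 = 8×24143 + 7434
24143 = 3×7434 + 1841
7434 = 4×1841 + 70
1841 = 26×70 + 21
70 = 3×21 + 7
21 = 3×7 + 0
gcd(16473380, 50046017) = 7 ≠ 1, so 16473380 has no multiplicative inverse modulo 50046017.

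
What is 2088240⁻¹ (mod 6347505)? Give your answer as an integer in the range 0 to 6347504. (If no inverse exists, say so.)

Compute gcd(2088240, 6347505):
6347505 = 3·2088240 + 82785
2088240 = 25·82785 + 18615
82785 = 4·18615 + 8325
18615 = 2·8325 + 1965
8325 = 4·1965 + 465
1965 = 4·465 + 105
465 = 4·105 + 45
105 = 2·45 + 15
45 = 3·15 + 0
gcd(2088240, 6347505) = 15 ≠ 1, so 2088240 has no multiplicative inverse modulo 6347505.

no inverse exists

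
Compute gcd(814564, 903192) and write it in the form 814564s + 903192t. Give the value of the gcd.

Euclidean algorithm:
903192 = 1·814564 + 88628
814564 = 9·88628 + 16912
88628 = 5·16912 + 4068
16912 = 4·4068 + 640
4068 = 6·640 + 228
640 = 2·228 + 184
228 = 1·184 + 44
184 = 4·44 + 8
44 = 5·8 + 4
8 = 2·4 + 0
gcd(814564, 903192) = 4.
Back-substituting:
4 = 44 − 5·8
4 = −5·184 + 21·44
4 = 21·228 − 26·184
4 = −26·640 + 73·228
4 = 73·4068 − 464·640
4 = −464·16912 + 1929·4068
4 = 1929·88628 − 10109·16912
4 = −10109·814564 + 92910·88628
4 = 92910·903192 − 103019·814564
So 4 = (92910)·903192 + (-103019)·814564.

4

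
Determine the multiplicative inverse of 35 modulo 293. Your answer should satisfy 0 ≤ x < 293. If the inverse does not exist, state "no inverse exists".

Extended Euclidean algorithm:
293 = 8×35 + 13
35 = 2×13 + 9
13 = 1×9 + 4
9 = 2×4 + 1
4 = 4×1 + 0
The gcd is 1. Working backward:
1 = 9 − 2·4
1 = −2·13 + 3·9
1 = 3·35 − 8·13
1 = −8·293 + 67·35
So 35·67 ≡ 1 (mod 293).

67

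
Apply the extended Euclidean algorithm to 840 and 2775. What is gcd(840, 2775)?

Apply Euclid's algorithm to 2775 and 840:
2775 = 3·840 + 255
840 = 3·255 + 75
255 = 3·75 + 30
75 = 2·30 + 15
30 = 2·15 + 0
gcd(840, 2775) = 15.
Back-substituting:
15 = 75 − 2·30
15 = −2·255 + 7·75
15 = 7·840 − 23·255
15 = −23·2775 + 76·840
So 15 = (-23)·2775 + (76)·840.

15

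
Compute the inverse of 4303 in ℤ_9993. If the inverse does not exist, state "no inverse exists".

Run Euclid on (9993, 4303):
9993 = 2·4303 + 1387
4303 = 3·1387 + 142
1387 = 9·142 + 109
142 = 1·109 + 33
109 = 3·33 + 10
33 = 3·10 + 3
10 = 3·3 + 1
3 = 3·1 + 0
The gcd is 1. Working backward:
1 = 10 − 3·3
1 = −3·33 + 10·10
1 = 10·109 − 33·33
1 = −33·142 + 43·109
1 = 43·1387 − 420·142
1 = −420·4303 + 1303·1387
1 = 1303·9993 − 3026·4303
Thus 4303·(-3026) ≡ 1 (mod 9993); reducing, -3026 mod 9993 = 6967.

6967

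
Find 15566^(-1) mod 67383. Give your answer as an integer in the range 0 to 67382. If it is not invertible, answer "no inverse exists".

Run Euclid on (67383, 15566):
67383 = 4·15566 + 5119
15566 = 3·5119 + 209
5119 = 24·209 + 103
209 = 2·103 + 3
103 = 34·3 + 1
3 = 3·1 + 0
Since gcd(15566, 67383) = 1, back-substitute to write 1 as a combination:
1 = 103 − 34·3
1 = −34·209 + 69·103
1 = 69·5119 − 1690·209
1 = −1690·15566 + 5139·5119
1 = 5139·67383 − 22246·15566
So 15566·(-22246) ≡ 1 (mod 67383), and -22246 ≡ 45137 (mod 67383).

45137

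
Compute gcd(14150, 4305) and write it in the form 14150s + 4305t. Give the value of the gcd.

Euclidean algorithm:
14150 = 3*4305 + 1235
4305 = 3*1235 + 600
1235 = 2*600 + 35
600 = 17*35 + 5
35 = 7*5 + 0
gcd(14150, 4305) = 5.
Express as a combination:
5 = 600 − 17·35
5 = −17·1235 + 35·600
5 = 35·4305 − 122·1235
5 = −122·14150 + 401·4305
So 5 = (-122)·14150 + (401)·4305.

5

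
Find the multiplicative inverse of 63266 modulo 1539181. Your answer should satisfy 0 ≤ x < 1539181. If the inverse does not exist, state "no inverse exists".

Euclidean algorithm on 1539181, 63266:
1539181 = 24×63266 + 20797
63266 = 3×20797 + 875
20797 = 23×875 + 672
875 = 1×672 + 203
672 = 3×203 + 63
203 = 3×63 + 14
63 = 4×14 + 7
14 = 2×7 + 0
Since gcd = 7 > 1, 63266 is not a unit mod 1539181.

no inverse exists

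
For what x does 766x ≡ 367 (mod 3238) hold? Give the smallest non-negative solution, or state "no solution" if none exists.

no solution

gcd(766, 3238):
3238 = 4*766 + 174
766 = 4*174 + 70
174 = 2*70 + 34
70 = 2*34 + 2
34 = 17*2 + 0
gcd = 2, but 2 ∤ 367, so the congruence has no solution.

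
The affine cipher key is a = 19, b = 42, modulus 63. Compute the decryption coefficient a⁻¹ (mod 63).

10

Run Euclid on (63, 19):
63 = 3*19 + 6
19 = 3*6 + 1
6 = 6*1 + 0
The gcd is 1. Working backward:
1 = 19 − 3·6
1 = −3·63 + 10·19
So 19·10 ≡ 1 (mod 63).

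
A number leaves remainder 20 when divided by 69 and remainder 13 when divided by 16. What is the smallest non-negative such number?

Write x = 20 + 69·k. Then 69·k ≡ 13 − 20 ≡ 9 (mod 16).
Need 69⁻¹ mod 16. Extended Euclid on (16, 5):
16 = 3×5 + 1
5 = 5×1 + 0
Back-substitute:
1 = 16 − 3·5
69⁻¹ ≡ 13 (mod 16), so k ≡ 13·9 ≡ 5 (mod 16).
x = 20 + 69·5 = 365.

365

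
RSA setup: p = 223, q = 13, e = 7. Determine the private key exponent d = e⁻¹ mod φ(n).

1903

φ(n) = (p−1)(q−1) = 222·12 = 2664.
Need d with 7·d ≡ 1 (mod 2664). Apply the extended Euclidean algorithm:
2664 = 380×7 + 4
7 = 1×4 + 3
4 = 1×3 + 1
3 = 3×1 + 0
Back-substitute:
1 = 4 − 3
1 = −7 + 2·4
1 = 2·2664 − 761·7
So 7·(-761) ≡ 1 (mod 2664), hence d ≡ -761 ≡ 1903 (mod 2664).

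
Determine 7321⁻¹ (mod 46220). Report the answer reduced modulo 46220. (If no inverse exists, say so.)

35481

Apply the Euclidean algorithm to 46220 and 7321:
46220 = 6*7321 + 2294
7321 = 3*2294 + 439
2294 = 5*439 + 99
439 = 4*99 + 43
99 = 2*43 + 13
43 = 3*13 + 4
13 = 3*4 + 1
4 = 4*1 + 0
The gcd is 1. Working backward:
1 = 13 − 3·4
1 = −3·43 + 10·13
1 = 10·99 − 23·43
1 = −23·439 + 102·99
1 = 102·2294 − 533·439
1 = −533·7321 + 1701·2294
1 = 1701·46220 − 10739·7321
Thus 7321·(-10739) ≡ 1 (mod 46220); reducing, -10739 mod 46220 = 35481.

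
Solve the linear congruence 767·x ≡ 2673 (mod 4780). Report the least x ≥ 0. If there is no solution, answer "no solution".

First find gcd(767, 4780):
4780 = 6×767 + 178
767 = 4×178 + 55
178 = 3×55 + 13
55 = 4×13 + 3
13 = 4×3 + 1
3 = 3×1 + 0
gcd = 1, so a unique solution mod 4780 exists.
Back-substitute for the Bézout coefficients:
1 = 13 − 4·3
1 = −4·55 + 17·13
1 = 17·178 − 55·55
1 = −55·767 + 237·178
1 = 237·4780 − 1477·767
So 767·(-1477) ≡ 1 (mod 4780), giving 767⁻¹ ≡ 3303.
x ≡ 767⁻¹·2673 ≡ 3303·2673 ≡ 259 (mod 4780).

259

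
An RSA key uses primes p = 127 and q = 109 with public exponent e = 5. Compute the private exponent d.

φ(n) = (p−1)(q−1) = 126·108 = 13608.
Need d with 5·d ≡ 1 (mod 13608). Apply the extended Euclidean algorithm:
13608 = 2721·5 + 3
5 = 1·3 + 2
3 = 1·2 + 1
2 = 2·1 + 0
Back-substitute:
1 = 3 − 2
1 = −5 + 2·3
1 = 2·13608 − 5443·5
So 5·(-5443) ≡ 1 (mod 13608), hence d ≡ -5443 ≡ 8165 (mod 13608).

8165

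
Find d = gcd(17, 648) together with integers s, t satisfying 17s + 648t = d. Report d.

Repeated division:
648 = 38×17 + 2
17 = 8×2 + 1
2 = 2×1 + 0
gcd(17, 648) = 1.
Working backward:
1 = 17 − 8·2
1 = −8·648 + 305·17
So 1 = (-8)·648 + (305)·17.

1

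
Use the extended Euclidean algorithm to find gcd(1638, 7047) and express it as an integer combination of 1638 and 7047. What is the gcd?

Euclidean algorithm:
7047 = 4×1638 + 495
1638 = 3×495 + 153
495 = 3×153 + 36
153 = 4×36 + 9
36 = 4×9 + 0
gcd(1638, 7047) = 9.
Express as a combination:
9 = 153 − 4·36
9 = −4·495 + 13·153
9 = 13·1638 − 43·495
9 = −43·7047 + 185·1638
So 9 = (-43)·7047 + (185)·1638.

9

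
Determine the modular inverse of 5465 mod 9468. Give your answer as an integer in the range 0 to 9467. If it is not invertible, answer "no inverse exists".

Run Euclid on (9468, 5465):
9468 = 1*5465 + 4003
5465 = 1*4003 + 1462
4003 = 2*1462 + 1079
1462 = 1*1079 + 383
1079 = 2*383 + 313
383 = 1*313 + 70
313 = 4*70 + 33
70 = 2*33 + 4
33 = 8*4 + 1
4 = 4*1 + 0
The gcd is 1. Working backward:
1 = 33 − 8·4
1 = −8·70 + 17·33
1 = 17·313 − 76·70
1 = −76·383 + 93·313
1 = 93·1079 − 262·383
1 = −262·1462 + 355·1079
1 = 355·4003 − 972·1462
1 = −972·5465 + 1327·4003
1 = 1327·9468 − 2299·5465
Thus 5465·(-2299) ≡ 1 (mod 9468); reducing, -2299 mod 9468 = 7169.

7169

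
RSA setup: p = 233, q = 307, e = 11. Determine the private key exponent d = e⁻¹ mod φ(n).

38723

φ(n) = (p−1)(q−1) = 232·306 = 70992.
Need d with 11·d ≡ 1 (mod 70992). Apply the extended Euclidean algorithm:
70992 = 6453×11 + 9
11 = 1×9 + 2
9 = 4×2 + 1
2 = 2×1 + 0
Back-substitute:
1 = 9 − 4·2
1 = −4·11 + 5·9
1 = 5·70992 − 32269·11
So 11·(-32269) ≡ 1 (mod 70992), hence d ≡ -32269 ≡ 38723 (mod 70992).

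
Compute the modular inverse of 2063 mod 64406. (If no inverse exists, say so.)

Extended Euclidean algorithm:
64406 = 31*2063 + 453
2063 = 4*453 + 251
453 = 1*251 + 202
251 = 1*202 + 49
202 = 4*49 + 6
49 = 8*6 + 1
6 = 6*1 + 0
gcd = 1, so the inverse exists. Back-substitute:
1 = 49 − 8·6
1 = −8·202 + 33·49
1 = 33·251 − 41·202
1 = −41·453 + 74·251
1 = 74·2063 − 337·453
1 = −337·64406 + 10521·2063
So 2063·10521 ≡ 1 (mod 64406).

10521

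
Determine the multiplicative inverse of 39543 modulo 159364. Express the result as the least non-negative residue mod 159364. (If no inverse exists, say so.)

gcd(159364, 39543) by repeated division:
159364 = 4·39543 + 1192
39543 = 33·1192 + 207
1192 = 5·207 + 157
207 = 1·157 + 50
157 = 3·50 + 7
50 = 7·7 + 1
7 = 7·1 + 0
gcd = 1, so the inverse exists. Back-substitute:
1 = 50 − 7·7
1 = −7·157 + 22·50
1 = 22·207 − 29·157
1 = −29·1192 + 167·207
1 = 167·39543 − 5540·1192
1 = −5540·159364 + 22327·39543
So 39543·22327 ≡ 1 (mod 159364).

22327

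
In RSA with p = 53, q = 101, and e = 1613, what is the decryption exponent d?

677

φ(n) = (p−1)(q−1) = 52·100 = 5200.
Need d with 1613·d ≡ 1 (mod 5200). Apply the extended Euclidean algorithm:
5200 = 3*1613 + 361
1613 = 4*361 + 169
361 = 2*169 + 23
169 = 7*23 + 8
23 = 2*8 + 7
8 = 1*7 + 1
7 = 7*1 + 0
Back-substitute:
1 = 8 − 7
1 = −23 + 3·8
1 = 3·169 − 22·23
1 = −22·361 + 47·169
1 = 47·1613 − 210·361
1 = −210·5200 + 677·1613
So 1613·677 ≡ 1 (mod 5200), hence d = 677.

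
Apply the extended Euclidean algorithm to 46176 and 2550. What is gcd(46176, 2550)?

Repeated division:
46176 = 18·2550 + 276
2550 = 9·276 + 66
276 = 4·66 + 12
66 = 5·12 + 6
12 = 2·6 + 0
gcd(46176, 2550) = 6.
Express as a combination:
6 = 66 − 5·12
6 = −5·276 + 21·66
6 = 21·2550 − 194·276
6 = −194·46176 + 3513·2550
So 6 = (-194)·46176 + (3513)·2550.

6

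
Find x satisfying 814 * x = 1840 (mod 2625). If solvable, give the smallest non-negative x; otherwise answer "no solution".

1060

First find gcd(814, 2625):
2625 = 3*814 + 183
814 = 4*183 + 82
183 = 2*82 + 19
82 = 4*19 + 6
19 = 3*6 + 1
6 = 6*1 + 0
gcd = 1, so a unique solution mod 2625 exists.
Back-substitute for the Bézout coefficients:
1 = 19 − 3·6
1 = −3·82 + 13·19
1 = 13·183 − 29·82
1 = −29·814 + 129·183
1 = 129·2625 − 416·814
So 814·(-416) ≡ 1 (mod 2625), giving 814⁻¹ ≡ 2209.
x ≡ 814⁻¹·1840 ≡ 2209·1840 ≡ 1060 (mod 2625).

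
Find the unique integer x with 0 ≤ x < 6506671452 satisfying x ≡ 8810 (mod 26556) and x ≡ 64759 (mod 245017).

Write x = 8810 + 26556·k. Then 26556·k ≡ 64759 − 8810 ≡ 55949 (mod 245017).
Need 26556⁻¹ mod 245017. Extended Euclid on (245017, 26556):
245017 = 9*26556 + 6013
26556 = 4*6013 + 2504
6013 = 2*2504 + 1005
2504 = 2*1005 + 494
1005 = 2*494 + 17
494 = 29*17 + 1
17 = 17*1 + 0
Back-substitute:
1 = 494 − 29·17
1 = −29·1005 + 59·494
1 = 59·2504 − 147·1005
1 = −147·6013 + 353·2504
1 = 353·26556 − 1559·6013
1 = −1559·245017 + 14384·26556
26556⁻¹ ≡ 14384 (mod 245017), so k ≡ 14384·55949 ≡ 134588 (mod 245017).
x = 8810 + 26556·134588 = 3574127738.

3574127738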